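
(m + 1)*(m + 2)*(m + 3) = m^3 + 6*m^2 + 11*m + 6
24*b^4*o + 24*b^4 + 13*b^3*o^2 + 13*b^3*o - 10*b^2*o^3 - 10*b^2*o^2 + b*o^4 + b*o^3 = (-8*b + o)*(-3*b + o)*(b + o)*(b*o + b)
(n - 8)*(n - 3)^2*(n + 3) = n^4 - 11*n^3 + 15*n^2 + 99*n - 216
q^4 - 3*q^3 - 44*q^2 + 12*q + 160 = (q - 8)*(q - 2)*(q + 2)*(q + 5)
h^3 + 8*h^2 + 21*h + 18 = (h + 2)*(h + 3)^2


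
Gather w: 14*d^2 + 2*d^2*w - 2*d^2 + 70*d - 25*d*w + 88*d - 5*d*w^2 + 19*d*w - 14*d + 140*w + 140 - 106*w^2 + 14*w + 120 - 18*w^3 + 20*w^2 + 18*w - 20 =12*d^2 + 144*d - 18*w^3 + w^2*(-5*d - 86) + w*(2*d^2 - 6*d + 172) + 240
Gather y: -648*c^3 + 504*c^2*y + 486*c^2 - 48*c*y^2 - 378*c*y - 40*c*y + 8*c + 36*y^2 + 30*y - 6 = -648*c^3 + 486*c^2 + 8*c + y^2*(36 - 48*c) + y*(504*c^2 - 418*c + 30) - 6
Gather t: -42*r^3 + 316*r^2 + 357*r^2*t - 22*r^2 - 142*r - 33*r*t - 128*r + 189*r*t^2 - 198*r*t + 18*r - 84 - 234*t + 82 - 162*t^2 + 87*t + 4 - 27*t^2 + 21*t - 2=-42*r^3 + 294*r^2 - 252*r + t^2*(189*r - 189) + t*(357*r^2 - 231*r - 126)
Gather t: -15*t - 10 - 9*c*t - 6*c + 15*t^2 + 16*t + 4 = -6*c + 15*t^2 + t*(1 - 9*c) - 6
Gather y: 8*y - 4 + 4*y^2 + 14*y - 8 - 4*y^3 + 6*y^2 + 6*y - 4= -4*y^3 + 10*y^2 + 28*y - 16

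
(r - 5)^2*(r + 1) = r^3 - 9*r^2 + 15*r + 25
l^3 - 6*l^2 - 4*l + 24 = (l - 6)*(l - 2)*(l + 2)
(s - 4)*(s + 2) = s^2 - 2*s - 8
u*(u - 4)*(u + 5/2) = u^3 - 3*u^2/2 - 10*u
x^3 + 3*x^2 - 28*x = x*(x - 4)*(x + 7)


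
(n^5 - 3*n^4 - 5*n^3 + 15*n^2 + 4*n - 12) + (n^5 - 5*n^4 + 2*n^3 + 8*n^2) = 2*n^5 - 8*n^4 - 3*n^3 + 23*n^2 + 4*n - 12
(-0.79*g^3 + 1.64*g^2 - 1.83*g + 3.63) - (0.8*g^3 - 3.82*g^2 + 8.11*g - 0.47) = -1.59*g^3 + 5.46*g^2 - 9.94*g + 4.1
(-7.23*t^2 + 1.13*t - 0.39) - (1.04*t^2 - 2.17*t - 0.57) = -8.27*t^2 + 3.3*t + 0.18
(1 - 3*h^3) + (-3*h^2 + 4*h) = -3*h^3 - 3*h^2 + 4*h + 1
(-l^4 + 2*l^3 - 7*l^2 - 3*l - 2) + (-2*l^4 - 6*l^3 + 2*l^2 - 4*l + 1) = -3*l^4 - 4*l^3 - 5*l^2 - 7*l - 1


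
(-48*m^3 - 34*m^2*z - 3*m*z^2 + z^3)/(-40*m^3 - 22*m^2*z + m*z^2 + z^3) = (-24*m^2 - 5*m*z + z^2)/(-20*m^2 - m*z + z^2)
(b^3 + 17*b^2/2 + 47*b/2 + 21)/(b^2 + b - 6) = (b^2 + 11*b/2 + 7)/(b - 2)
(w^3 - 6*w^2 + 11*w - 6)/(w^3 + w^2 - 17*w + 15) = (w - 2)/(w + 5)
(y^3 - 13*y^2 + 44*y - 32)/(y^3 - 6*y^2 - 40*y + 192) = (y - 1)/(y + 6)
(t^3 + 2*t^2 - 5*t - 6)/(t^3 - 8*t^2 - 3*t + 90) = (t^2 - t - 2)/(t^2 - 11*t + 30)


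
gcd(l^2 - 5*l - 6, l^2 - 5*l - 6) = l^2 - 5*l - 6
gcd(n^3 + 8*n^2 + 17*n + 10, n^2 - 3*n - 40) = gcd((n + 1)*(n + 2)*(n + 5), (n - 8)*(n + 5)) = n + 5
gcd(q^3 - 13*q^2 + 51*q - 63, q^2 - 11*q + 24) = q - 3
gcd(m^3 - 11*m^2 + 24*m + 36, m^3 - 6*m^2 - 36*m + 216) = m^2 - 12*m + 36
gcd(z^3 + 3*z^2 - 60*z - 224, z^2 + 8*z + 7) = z + 7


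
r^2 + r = r*(r + 1)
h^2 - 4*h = h*(h - 4)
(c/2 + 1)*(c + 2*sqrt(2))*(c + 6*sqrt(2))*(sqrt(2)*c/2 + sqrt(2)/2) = sqrt(2)*c^4/4 + 3*sqrt(2)*c^3/4 + 4*c^3 + 13*sqrt(2)*c^2/2 + 12*c^2 + 8*c + 18*sqrt(2)*c + 12*sqrt(2)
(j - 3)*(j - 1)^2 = j^3 - 5*j^2 + 7*j - 3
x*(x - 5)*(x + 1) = x^3 - 4*x^2 - 5*x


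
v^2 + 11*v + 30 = (v + 5)*(v + 6)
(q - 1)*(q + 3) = q^2 + 2*q - 3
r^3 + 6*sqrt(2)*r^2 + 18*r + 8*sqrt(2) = (r + sqrt(2))^2*(r + 4*sqrt(2))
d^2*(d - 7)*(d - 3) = d^4 - 10*d^3 + 21*d^2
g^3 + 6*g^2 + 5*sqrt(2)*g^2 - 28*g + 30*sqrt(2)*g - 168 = (g + 6)*(g - 2*sqrt(2))*(g + 7*sqrt(2))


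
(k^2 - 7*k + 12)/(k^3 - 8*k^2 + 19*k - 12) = 1/(k - 1)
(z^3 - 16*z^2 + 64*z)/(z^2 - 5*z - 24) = z*(z - 8)/(z + 3)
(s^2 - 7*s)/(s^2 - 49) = s/(s + 7)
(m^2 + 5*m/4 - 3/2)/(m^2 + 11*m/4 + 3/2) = (4*m - 3)/(4*m + 3)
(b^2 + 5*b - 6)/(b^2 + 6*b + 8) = (b^2 + 5*b - 6)/(b^2 + 6*b + 8)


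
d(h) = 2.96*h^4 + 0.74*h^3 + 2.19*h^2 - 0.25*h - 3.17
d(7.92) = 12146.27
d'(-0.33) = -1.88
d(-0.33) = -2.84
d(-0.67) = -1.65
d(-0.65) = -1.76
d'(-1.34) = -30.62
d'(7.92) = 6055.72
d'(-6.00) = -2504.05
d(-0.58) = -2.10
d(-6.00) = 3753.49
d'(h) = 11.84*h^3 + 2.22*h^2 + 4.38*h - 0.25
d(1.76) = 35.61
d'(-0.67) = -5.75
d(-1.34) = 8.86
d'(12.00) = 20831.51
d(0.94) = 1.46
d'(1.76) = 78.88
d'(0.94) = 15.66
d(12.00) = 62966.47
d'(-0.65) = -5.41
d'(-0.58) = -4.35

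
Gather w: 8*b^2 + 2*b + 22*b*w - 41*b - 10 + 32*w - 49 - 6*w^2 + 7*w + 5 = 8*b^2 - 39*b - 6*w^2 + w*(22*b + 39) - 54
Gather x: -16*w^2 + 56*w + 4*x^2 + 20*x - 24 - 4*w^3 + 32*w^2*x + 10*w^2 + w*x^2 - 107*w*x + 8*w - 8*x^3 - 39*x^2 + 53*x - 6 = -4*w^3 - 6*w^2 + 64*w - 8*x^3 + x^2*(w - 35) + x*(32*w^2 - 107*w + 73) - 30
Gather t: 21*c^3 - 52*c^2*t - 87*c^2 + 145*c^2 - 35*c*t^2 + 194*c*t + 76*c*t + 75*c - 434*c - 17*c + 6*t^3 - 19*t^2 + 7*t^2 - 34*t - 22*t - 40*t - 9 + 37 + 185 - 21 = 21*c^3 + 58*c^2 - 376*c + 6*t^3 + t^2*(-35*c - 12) + t*(-52*c^2 + 270*c - 96) + 192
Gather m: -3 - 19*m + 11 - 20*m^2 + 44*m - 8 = -20*m^2 + 25*m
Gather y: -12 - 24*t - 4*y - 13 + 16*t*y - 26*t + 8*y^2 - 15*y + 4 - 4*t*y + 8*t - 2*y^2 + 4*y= -42*t + 6*y^2 + y*(12*t - 15) - 21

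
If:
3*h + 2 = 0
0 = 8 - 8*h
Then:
No Solution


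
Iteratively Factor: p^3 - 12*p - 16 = (p - 4)*(p^2 + 4*p + 4) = (p - 4)*(p + 2)*(p + 2)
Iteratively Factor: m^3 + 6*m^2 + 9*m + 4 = (m + 4)*(m^2 + 2*m + 1) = (m + 1)*(m + 4)*(m + 1)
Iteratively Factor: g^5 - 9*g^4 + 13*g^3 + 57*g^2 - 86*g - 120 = (g - 3)*(g^4 - 6*g^3 - 5*g^2 + 42*g + 40) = (g - 3)*(g + 2)*(g^3 - 8*g^2 + 11*g + 20) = (g - 5)*(g - 3)*(g + 2)*(g^2 - 3*g - 4) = (g - 5)*(g - 3)*(g + 1)*(g + 2)*(g - 4)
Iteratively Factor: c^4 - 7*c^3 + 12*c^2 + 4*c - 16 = (c - 4)*(c^3 - 3*c^2 + 4) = (c - 4)*(c + 1)*(c^2 - 4*c + 4) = (c - 4)*(c - 2)*(c + 1)*(c - 2)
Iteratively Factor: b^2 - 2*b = (b)*(b - 2)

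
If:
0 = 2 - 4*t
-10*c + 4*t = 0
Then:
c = 1/5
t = 1/2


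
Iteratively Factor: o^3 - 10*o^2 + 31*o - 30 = (o - 3)*(o^2 - 7*o + 10) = (o - 3)*(o - 2)*(o - 5)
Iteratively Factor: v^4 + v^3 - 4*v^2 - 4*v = (v)*(v^3 + v^2 - 4*v - 4) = v*(v - 2)*(v^2 + 3*v + 2) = v*(v - 2)*(v + 1)*(v + 2)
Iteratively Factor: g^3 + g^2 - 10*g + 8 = (g - 2)*(g^2 + 3*g - 4) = (g - 2)*(g + 4)*(g - 1)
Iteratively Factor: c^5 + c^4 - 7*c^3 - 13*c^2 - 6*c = (c + 1)*(c^4 - 7*c^2 - 6*c) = (c + 1)^2*(c^3 - c^2 - 6*c) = c*(c + 1)^2*(c^2 - c - 6) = c*(c - 3)*(c + 1)^2*(c + 2)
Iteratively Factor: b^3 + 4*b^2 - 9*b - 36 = (b - 3)*(b^2 + 7*b + 12) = (b - 3)*(b + 3)*(b + 4)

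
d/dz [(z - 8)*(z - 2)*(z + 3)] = 3*z^2 - 14*z - 14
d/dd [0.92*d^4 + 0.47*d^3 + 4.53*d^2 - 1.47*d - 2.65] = 3.68*d^3 + 1.41*d^2 + 9.06*d - 1.47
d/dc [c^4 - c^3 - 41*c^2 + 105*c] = 4*c^3 - 3*c^2 - 82*c + 105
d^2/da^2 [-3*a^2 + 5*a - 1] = -6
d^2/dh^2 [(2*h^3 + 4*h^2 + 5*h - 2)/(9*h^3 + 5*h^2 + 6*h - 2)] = 2*(234*h^6 + 891*h^5 - 729*h^4 - 389*h^3 + 114*h^2 - 114*h - 16)/(729*h^9 + 1215*h^8 + 2133*h^7 + 1259*h^6 + 882*h^5 - 258*h^4 - 36*h^3 - 156*h^2 + 72*h - 8)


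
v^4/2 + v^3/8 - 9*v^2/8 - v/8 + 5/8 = (v/2 + 1/2)*(v - 1)^2*(v + 5/4)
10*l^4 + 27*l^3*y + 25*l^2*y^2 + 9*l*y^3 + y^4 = (l + y)^2*(2*l + y)*(5*l + y)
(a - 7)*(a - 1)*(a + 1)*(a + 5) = a^4 - 2*a^3 - 36*a^2 + 2*a + 35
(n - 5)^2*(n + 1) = n^3 - 9*n^2 + 15*n + 25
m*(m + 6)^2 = m^3 + 12*m^2 + 36*m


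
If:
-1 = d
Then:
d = -1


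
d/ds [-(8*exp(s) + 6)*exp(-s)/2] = 3*exp(-s)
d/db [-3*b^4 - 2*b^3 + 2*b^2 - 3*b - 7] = -12*b^3 - 6*b^2 + 4*b - 3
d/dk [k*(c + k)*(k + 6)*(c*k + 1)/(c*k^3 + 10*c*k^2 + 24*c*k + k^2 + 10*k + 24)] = (4*c + k^2 + 8*k)/(k^2 + 8*k + 16)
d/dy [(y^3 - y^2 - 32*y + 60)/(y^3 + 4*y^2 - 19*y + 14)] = (5*y^2 + 46*y + 173)/(y^4 + 12*y^3 + 22*y^2 - 84*y + 49)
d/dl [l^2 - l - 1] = 2*l - 1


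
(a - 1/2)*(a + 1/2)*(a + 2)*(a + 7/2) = a^4 + 11*a^3/2 + 27*a^2/4 - 11*a/8 - 7/4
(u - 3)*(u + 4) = u^2 + u - 12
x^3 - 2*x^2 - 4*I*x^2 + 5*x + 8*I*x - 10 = (x - 2)*(x - 5*I)*(x + I)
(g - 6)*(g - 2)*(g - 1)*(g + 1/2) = g^4 - 17*g^3/2 + 31*g^2/2 - 2*g - 6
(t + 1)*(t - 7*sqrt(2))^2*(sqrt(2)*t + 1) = sqrt(2)*t^4 - 27*t^3 + sqrt(2)*t^3 - 27*t^2 + 84*sqrt(2)*t^2 + 98*t + 84*sqrt(2)*t + 98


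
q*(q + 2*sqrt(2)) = q^2 + 2*sqrt(2)*q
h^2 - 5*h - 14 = (h - 7)*(h + 2)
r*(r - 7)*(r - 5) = r^3 - 12*r^2 + 35*r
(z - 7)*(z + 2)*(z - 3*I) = z^3 - 5*z^2 - 3*I*z^2 - 14*z + 15*I*z + 42*I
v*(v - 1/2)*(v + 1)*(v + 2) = v^4 + 5*v^3/2 + v^2/2 - v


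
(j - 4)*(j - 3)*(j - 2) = j^3 - 9*j^2 + 26*j - 24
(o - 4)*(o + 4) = o^2 - 16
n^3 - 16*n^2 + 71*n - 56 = (n - 8)*(n - 7)*(n - 1)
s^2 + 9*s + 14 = (s + 2)*(s + 7)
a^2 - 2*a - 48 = (a - 8)*(a + 6)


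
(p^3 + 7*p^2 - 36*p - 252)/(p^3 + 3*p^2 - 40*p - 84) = (p + 6)/(p + 2)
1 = 1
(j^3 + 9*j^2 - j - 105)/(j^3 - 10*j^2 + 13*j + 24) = (j^2 + 12*j + 35)/(j^2 - 7*j - 8)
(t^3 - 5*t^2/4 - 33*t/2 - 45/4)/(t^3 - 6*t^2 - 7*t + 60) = (t + 3/4)/(t - 4)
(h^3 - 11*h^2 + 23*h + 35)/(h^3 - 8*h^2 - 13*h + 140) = (h + 1)/(h + 4)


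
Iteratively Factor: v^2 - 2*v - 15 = (v - 5)*(v + 3)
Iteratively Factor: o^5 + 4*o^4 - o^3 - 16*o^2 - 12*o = (o + 3)*(o^4 + o^3 - 4*o^2 - 4*o) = o*(o + 3)*(o^3 + o^2 - 4*o - 4) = o*(o - 2)*(o + 3)*(o^2 + 3*o + 2) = o*(o - 2)*(o + 2)*(o + 3)*(o + 1)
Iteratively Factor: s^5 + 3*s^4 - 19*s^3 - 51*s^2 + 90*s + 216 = (s - 3)*(s^4 + 6*s^3 - s^2 - 54*s - 72) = (s - 3)^2*(s^3 + 9*s^2 + 26*s + 24) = (s - 3)^2*(s + 4)*(s^2 + 5*s + 6) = (s - 3)^2*(s + 3)*(s + 4)*(s + 2)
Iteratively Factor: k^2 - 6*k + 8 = (k - 2)*(k - 4)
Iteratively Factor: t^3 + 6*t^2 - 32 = (t + 4)*(t^2 + 2*t - 8) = (t + 4)^2*(t - 2)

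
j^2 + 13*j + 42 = (j + 6)*(j + 7)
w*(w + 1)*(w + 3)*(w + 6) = w^4 + 10*w^3 + 27*w^2 + 18*w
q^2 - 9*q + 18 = (q - 6)*(q - 3)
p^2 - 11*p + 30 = (p - 6)*(p - 5)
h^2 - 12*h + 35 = (h - 7)*(h - 5)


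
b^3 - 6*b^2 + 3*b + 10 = (b - 5)*(b - 2)*(b + 1)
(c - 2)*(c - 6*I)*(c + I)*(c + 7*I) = c^4 - 2*c^3 + 2*I*c^3 + 41*c^2 - 4*I*c^2 - 82*c + 42*I*c - 84*I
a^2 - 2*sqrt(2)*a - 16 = (a - 4*sqrt(2))*(a + 2*sqrt(2))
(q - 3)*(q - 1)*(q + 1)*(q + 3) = q^4 - 10*q^2 + 9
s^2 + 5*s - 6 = (s - 1)*(s + 6)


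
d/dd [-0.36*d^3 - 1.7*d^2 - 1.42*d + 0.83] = -1.08*d^2 - 3.4*d - 1.42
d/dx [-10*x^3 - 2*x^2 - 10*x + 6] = -30*x^2 - 4*x - 10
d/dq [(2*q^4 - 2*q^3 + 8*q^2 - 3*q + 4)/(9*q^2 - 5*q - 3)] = (36*q^5 - 48*q^4 - 4*q^3 + 5*q^2 - 120*q + 29)/(81*q^4 - 90*q^3 - 29*q^2 + 30*q + 9)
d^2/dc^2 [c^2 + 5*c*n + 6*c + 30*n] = 2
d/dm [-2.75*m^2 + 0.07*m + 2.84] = 0.07 - 5.5*m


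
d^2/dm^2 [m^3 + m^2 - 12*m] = 6*m + 2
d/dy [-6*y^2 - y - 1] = -12*y - 1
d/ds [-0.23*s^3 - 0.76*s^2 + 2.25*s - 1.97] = -0.69*s^2 - 1.52*s + 2.25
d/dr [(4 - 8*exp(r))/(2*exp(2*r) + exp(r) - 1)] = 4*exp(r)/(exp(2*r) + 2*exp(r) + 1)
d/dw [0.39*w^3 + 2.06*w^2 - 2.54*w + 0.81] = 1.17*w^2 + 4.12*w - 2.54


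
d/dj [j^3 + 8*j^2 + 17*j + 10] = 3*j^2 + 16*j + 17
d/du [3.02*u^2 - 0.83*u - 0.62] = 6.04*u - 0.83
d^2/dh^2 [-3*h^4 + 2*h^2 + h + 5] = 4 - 36*h^2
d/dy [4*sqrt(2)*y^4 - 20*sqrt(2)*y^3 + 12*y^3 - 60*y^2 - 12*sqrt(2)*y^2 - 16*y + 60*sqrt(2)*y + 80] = 16*sqrt(2)*y^3 - 60*sqrt(2)*y^2 + 36*y^2 - 120*y - 24*sqrt(2)*y - 16 + 60*sqrt(2)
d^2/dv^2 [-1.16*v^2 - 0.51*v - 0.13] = -2.32000000000000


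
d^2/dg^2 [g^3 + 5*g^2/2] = 6*g + 5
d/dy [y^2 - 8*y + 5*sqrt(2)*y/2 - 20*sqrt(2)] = 2*y - 8 + 5*sqrt(2)/2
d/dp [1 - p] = -1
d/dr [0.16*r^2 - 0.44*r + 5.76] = 0.32*r - 0.44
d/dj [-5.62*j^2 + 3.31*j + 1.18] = 3.31 - 11.24*j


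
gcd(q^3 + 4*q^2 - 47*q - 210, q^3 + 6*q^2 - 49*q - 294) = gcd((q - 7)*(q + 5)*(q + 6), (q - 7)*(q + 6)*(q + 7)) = q^2 - q - 42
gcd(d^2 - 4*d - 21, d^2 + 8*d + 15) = d + 3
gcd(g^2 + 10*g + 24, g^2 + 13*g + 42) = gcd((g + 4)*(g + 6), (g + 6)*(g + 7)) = g + 6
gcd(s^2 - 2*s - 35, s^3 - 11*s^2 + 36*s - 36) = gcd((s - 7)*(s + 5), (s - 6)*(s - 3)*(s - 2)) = 1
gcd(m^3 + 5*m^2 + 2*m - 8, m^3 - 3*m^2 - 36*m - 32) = m + 4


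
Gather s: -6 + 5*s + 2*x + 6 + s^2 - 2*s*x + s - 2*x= s^2 + s*(6 - 2*x)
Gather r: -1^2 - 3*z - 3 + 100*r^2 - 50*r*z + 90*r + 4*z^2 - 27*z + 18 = 100*r^2 + r*(90 - 50*z) + 4*z^2 - 30*z + 14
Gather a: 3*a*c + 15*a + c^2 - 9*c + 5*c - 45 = a*(3*c + 15) + c^2 - 4*c - 45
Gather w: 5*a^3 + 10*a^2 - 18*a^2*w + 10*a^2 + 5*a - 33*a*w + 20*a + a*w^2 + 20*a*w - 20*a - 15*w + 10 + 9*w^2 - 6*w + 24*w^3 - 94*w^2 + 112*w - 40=5*a^3 + 20*a^2 + 5*a + 24*w^3 + w^2*(a - 85) + w*(-18*a^2 - 13*a + 91) - 30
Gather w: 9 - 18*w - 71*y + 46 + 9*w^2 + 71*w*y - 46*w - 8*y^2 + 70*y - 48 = 9*w^2 + w*(71*y - 64) - 8*y^2 - y + 7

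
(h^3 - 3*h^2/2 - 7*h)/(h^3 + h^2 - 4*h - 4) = h*(2*h - 7)/(2*(h^2 - h - 2))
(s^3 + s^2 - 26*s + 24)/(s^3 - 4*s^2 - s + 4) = (s + 6)/(s + 1)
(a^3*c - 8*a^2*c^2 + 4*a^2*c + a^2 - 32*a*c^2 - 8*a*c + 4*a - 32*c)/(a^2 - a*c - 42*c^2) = (-a^3*c + 8*a^2*c^2 - 4*a^2*c - a^2 + 32*a*c^2 + 8*a*c - 4*a + 32*c)/(-a^2 + a*c + 42*c^2)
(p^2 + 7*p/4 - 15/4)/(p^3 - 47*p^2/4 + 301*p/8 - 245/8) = 2*(p + 3)/(2*p^2 - 21*p + 49)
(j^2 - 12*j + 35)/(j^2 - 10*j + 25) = (j - 7)/(j - 5)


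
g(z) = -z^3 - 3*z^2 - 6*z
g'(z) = -3*z^2 - 6*z - 6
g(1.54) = -20.01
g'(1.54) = -22.35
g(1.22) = -13.60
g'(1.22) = -17.79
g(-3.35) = 24.03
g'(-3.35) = -19.57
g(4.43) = -172.39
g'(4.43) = -91.45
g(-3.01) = 18.15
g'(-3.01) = -15.12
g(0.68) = -5.78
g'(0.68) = -11.47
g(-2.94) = 17.12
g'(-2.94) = -14.29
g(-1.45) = 5.44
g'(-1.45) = -3.61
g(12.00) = -2232.00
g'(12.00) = -510.00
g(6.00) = -360.00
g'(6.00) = -150.00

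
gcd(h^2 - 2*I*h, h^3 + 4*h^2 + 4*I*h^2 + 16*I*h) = h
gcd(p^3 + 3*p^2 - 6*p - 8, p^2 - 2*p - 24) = p + 4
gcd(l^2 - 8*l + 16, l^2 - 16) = l - 4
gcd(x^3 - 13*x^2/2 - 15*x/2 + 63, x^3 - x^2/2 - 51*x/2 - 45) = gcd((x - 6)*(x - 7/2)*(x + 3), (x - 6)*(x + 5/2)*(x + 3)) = x^2 - 3*x - 18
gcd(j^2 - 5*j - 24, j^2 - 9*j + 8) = j - 8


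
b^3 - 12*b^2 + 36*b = b*(b - 6)^2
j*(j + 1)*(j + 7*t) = j^3 + 7*j^2*t + j^2 + 7*j*t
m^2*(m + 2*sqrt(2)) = m^3 + 2*sqrt(2)*m^2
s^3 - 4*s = s*(s - 2)*(s + 2)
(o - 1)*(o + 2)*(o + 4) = o^3 + 5*o^2 + 2*o - 8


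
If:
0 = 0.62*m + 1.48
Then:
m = -2.39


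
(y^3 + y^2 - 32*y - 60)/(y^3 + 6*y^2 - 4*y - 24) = (y^2 - y - 30)/(y^2 + 4*y - 12)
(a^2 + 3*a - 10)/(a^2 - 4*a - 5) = (-a^2 - 3*a + 10)/(-a^2 + 4*a + 5)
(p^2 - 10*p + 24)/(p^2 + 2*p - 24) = (p - 6)/(p + 6)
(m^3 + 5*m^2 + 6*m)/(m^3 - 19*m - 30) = m/(m - 5)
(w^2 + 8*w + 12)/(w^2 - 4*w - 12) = (w + 6)/(w - 6)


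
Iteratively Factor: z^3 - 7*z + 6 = (z - 2)*(z^2 + 2*z - 3) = (z - 2)*(z - 1)*(z + 3)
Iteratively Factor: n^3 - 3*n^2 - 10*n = (n - 5)*(n^2 + 2*n) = n*(n - 5)*(n + 2)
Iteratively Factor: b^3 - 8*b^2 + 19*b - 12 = (b - 4)*(b^2 - 4*b + 3) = (b - 4)*(b - 3)*(b - 1)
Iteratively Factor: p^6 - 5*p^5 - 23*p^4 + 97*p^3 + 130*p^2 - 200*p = (p + 2)*(p^5 - 7*p^4 - 9*p^3 + 115*p^2 - 100*p) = p*(p + 2)*(p^4 - 7*p^3 - 9*p^2 + 115*p - 100) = p*(p - 1)*(p + 2)*(p^3 - 6*p^2 - 15*p + 100) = p*(p - 5)*(p - 1)*(p + 2)*(p^2 - p - 20) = p*(p - 5)*(p - 1)*(p + 2)*(p + 4)*(p - 5)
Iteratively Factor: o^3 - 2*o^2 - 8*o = (o)*(o^2 - 2*o - 8) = o*(o + 2)*(o - 4)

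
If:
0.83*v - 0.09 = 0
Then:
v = 0.11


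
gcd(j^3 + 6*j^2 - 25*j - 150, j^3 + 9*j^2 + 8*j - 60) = j^2 + 11*j + 30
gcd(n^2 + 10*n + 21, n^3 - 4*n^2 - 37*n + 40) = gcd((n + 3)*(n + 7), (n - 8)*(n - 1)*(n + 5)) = 1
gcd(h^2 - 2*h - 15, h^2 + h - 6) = h + 3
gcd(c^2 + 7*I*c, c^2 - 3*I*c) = c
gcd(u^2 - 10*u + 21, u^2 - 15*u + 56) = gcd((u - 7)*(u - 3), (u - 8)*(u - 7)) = u - 7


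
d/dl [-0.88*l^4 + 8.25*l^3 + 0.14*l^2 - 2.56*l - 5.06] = -3.52*l^3 + 24.75*l^2 + 0.28*l - 2.56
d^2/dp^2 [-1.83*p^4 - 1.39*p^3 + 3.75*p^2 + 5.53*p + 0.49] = -21.96*p^2 - 8.34*p + 7.5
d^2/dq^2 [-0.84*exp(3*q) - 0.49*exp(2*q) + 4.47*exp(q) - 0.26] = (-7.56*exp(2*q) - 1.96*exp(q) + 4.47)*exp(q)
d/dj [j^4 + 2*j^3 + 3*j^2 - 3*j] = 4*j^3 + 6*j^2 + 6*j - 3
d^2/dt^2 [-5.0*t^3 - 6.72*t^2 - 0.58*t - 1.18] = -30.0*t - 13.44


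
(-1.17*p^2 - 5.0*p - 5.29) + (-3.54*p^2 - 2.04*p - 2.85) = -4.71*p^2 - 7.04*p - 8.14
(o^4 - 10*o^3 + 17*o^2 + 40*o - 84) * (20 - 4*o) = -4*o^5 + 60*o^4 - 268*o^3 + 180*o^2 + 1136*o - 1680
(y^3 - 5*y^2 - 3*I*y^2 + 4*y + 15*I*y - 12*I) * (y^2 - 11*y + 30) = y^5 - 16*y^4 - 3*I*y^4 + 89*y^3 + 48*I*y^3 - 194*y^2 - 267*I*y^2 + 120*y + 582*I*y - 360*I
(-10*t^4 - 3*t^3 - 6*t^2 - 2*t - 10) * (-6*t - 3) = 60*t^5 + 48*t^4 + 45*t^3 + 30*t^2 + 66*t + 30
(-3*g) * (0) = 0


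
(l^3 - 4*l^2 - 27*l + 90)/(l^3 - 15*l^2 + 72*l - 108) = (l + 5)/(l - 6)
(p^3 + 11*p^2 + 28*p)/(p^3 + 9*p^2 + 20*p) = (p + 7)/(p + 5)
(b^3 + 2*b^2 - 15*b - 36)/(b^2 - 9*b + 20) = (b^2 + 6*b + 9)/(b - 5)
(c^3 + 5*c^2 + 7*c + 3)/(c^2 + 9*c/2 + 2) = 2*(c^3 + 5*c^2 + 7*c + 3)/(2*c^2 + 9*c + 4)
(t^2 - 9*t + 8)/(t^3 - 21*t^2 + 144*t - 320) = (t - 1)/(t^2 - 13*t + 40)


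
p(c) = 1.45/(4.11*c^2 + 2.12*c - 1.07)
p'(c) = 1.45*(-8.22*c - 2.12)/(4.11*c^2 + 2.12*c - 1.07)^2 = (-11.919*c - 3.074)/(4.11*c^2 + 2.12*c - 1.07)^2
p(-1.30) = 0.46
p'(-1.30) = 1.28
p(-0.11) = -1.16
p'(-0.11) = -1.12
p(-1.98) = 0.13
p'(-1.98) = 0.17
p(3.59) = 0.02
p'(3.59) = -0.01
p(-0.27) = -1.08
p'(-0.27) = 0.08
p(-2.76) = 0.06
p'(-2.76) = 0.05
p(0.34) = 11.52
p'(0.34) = -449.48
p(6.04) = 0.01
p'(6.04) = -0.00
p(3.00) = 0.03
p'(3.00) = -0.02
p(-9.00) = 0.00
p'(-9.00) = 0.00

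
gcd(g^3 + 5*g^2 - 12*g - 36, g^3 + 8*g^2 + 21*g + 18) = g + 2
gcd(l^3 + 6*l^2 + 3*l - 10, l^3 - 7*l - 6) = l + 2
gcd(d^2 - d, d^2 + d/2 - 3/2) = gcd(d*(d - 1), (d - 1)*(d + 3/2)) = d - 1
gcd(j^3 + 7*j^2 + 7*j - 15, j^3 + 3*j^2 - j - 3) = j^2 + 2*j - 3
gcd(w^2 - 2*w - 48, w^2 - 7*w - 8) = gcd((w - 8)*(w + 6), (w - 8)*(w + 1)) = w - 8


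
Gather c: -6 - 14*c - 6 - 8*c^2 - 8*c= -8*c^2 - 22*c - 12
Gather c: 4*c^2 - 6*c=4*c^2 - 6*c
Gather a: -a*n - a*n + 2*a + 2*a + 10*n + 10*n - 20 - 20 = a*(4 - 2*n) + 20*n - 40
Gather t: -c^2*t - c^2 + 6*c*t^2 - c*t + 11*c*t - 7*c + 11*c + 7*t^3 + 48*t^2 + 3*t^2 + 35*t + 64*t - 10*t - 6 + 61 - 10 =-c^2 + 4*c + 7*t^3 + t^2*(6*c + 51) + t*(-c^2 + 10*c + 89) + 45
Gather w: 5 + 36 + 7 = 48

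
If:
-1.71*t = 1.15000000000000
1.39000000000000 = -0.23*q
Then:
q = -6.04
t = -0.67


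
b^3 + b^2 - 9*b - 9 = (b - 3)*(b + 1)*(b + 3)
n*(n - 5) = n^2 - 5*n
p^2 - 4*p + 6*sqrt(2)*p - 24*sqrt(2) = (p - 4)*(p + 6*sqrt(2))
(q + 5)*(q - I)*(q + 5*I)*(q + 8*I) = q^4 + 5*q^3 + 12*I*q^3 - 27*q^2 + 60*I*q^2 - 135*q + 40*I*q + 200*I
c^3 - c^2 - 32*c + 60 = (c - 5)*(c - 2)*(c + 6)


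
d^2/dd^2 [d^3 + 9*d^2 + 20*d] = 6*d + 18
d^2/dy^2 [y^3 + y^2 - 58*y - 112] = 6*y + 2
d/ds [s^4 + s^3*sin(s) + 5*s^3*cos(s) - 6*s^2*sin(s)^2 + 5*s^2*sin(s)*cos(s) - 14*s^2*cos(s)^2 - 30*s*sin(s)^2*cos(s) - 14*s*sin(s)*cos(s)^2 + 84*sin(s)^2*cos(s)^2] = -5*s^3*sin(s) + s^3*cos(s) + 4*s^3 + 3*s^2*sin(s) + 8*s^2*sin(2*s) + 15*s^2*cos(s) + 5*s^2*cos(2*s) + 15*s*sin(s)/2 + 5*s*sin(2*s) - 45*s*sin(3*s)/2 - 7*s*cos(s)/2 - 8*s*cos(2*s) - 21*s*cos(3*s)/2 - 20*s - 7*sin(s)/2 - 7*sin(3*s)/2 + 42*sin(4*s) - 15*cos(s)/2 + 15*cos(3*s)/2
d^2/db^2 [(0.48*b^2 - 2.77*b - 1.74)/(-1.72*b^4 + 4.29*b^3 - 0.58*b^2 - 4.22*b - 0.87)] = (-8.52019199999999*b^8 + 119.58816*b^7 - 240.786336*b^6 - 20.9087219999998*b^5 + 218.633532*b^4 - 22.226236*b^3 - 91.221588*b^2 + 56.131704*b + 39.151044)/(5.088448*b^12 - 38.074608*b^11 + 100.112772*b^10 - 67.178469*b^9 - 145.350834*b^8 + 215.408334*b^7 + 82.327405*b^6 - 200.03484*b^5 - 58.731612*b^4 + 78.186617*b^3 + 47.79693*b^2 + 9.582354*b + 0.658503)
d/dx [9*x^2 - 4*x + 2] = 18*x - 4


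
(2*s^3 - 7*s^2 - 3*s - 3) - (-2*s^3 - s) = 4*s^3 - 7*s^2 - 2*s - 3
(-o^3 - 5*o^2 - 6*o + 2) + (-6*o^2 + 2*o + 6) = -o^3 - 11*o^2 - 4*o + 8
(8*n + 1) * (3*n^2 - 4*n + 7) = 24*n^3 - 29*n^2 + 52*n + 7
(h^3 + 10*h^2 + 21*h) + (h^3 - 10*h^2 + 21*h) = 2*h^3 + 42*h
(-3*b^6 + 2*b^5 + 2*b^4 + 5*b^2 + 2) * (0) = 0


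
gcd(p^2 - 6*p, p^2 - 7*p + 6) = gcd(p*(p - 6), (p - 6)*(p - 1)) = p - 6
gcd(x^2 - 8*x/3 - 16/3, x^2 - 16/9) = x + 4/3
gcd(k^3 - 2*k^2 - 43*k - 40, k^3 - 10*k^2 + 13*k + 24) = k^2 - 7*k - 8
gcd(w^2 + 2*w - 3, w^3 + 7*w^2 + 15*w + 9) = w + 3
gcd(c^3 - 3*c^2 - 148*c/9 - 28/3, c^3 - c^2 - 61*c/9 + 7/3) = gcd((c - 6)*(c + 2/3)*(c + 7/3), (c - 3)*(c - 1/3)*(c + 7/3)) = c + 7/3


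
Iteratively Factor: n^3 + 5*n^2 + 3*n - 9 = (n + 3)*(n^2 + 2*n - 3) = (n - 1)*(n + 3)*(n + 3)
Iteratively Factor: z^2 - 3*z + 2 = (z - 1)*(z - 2)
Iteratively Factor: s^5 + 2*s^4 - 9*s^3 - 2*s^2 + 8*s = (s - 2)*(s^4 + 4*s^3 - s^2 - 4*s) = (s - 2)*(s + 4)*(s^3 - s) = (s - 2)*(s + 1)*(s + 4)*(s^2 - s) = (s - 2)*(s - 1)*(s + 1)*(s + 4)*(s)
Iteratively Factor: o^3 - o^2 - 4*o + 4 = (o + 2)*(o^2 - 3*o + 2) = (o - 1)*(o + 2)*(o - 2)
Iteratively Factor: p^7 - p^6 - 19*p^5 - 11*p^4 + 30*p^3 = (p - 1)*(p^6 - 19*p^4 - 30*p^3) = (p - 1)*(p + 2)*(p^5 - 2*p^4 - 15*p^3) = (p - 5)*(p - 1)*(p + 2)*(p^4 + 3*p^3) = (p - 5)*(p - 1)*(p + 2)*(p + 3)*(p^3) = p*(p - 5)*(p - 1)*(p + 2)*(p + 3)*(p^2) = p^2*(p - 5)*(p - 1)*(p + 2)*(p + 3)*(p)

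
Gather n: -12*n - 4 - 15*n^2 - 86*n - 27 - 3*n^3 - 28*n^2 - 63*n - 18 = -3*n^3 - 43*n^2 - 161*n - 49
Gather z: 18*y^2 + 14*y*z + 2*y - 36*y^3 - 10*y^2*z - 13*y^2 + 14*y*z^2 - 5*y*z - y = -36*y^3 + 5*y^2 + 14*y*z^2 + y + z*(-10*y^2 + 9*y)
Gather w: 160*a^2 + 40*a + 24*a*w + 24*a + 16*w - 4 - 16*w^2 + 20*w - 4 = 160*a^2 + 64*a - 16*w^2 + w*(24*a + 36) - 8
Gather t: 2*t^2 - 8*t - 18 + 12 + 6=2*t^2 - 8*t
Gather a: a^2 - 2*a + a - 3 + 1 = a^2 - a - 2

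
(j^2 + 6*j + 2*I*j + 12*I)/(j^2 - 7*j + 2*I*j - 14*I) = (j + 6)/(j - 7)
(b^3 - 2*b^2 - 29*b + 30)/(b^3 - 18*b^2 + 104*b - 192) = (b^2 + 4*b - 5)/(b^2 - 12*b + 32)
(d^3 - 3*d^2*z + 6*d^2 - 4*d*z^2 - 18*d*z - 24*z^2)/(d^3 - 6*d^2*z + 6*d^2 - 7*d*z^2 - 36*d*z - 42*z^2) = (-d + 4*z)/(-d + 7*z)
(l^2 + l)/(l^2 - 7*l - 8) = l/(l - 8)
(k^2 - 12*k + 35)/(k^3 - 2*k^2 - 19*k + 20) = (k - 7)/(k^2 + 3*k - 4)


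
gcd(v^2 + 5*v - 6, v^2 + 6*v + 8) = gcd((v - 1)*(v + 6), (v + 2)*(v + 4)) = 1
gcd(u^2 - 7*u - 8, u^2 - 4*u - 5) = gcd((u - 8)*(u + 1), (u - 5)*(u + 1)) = u + 1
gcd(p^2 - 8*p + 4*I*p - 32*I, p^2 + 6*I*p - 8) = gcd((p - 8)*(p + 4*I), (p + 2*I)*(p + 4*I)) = p + 4*I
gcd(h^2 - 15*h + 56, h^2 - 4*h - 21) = h - 7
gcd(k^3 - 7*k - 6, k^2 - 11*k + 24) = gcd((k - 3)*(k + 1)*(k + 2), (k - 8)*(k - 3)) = k - 3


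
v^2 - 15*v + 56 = (v - 8)*(v - 7)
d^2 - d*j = d*(d - j)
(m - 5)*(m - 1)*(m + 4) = m^3 - 2*m^2 - 19*m + 20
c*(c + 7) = c^2 + 7*c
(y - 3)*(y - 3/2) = y^2 - 9*y/2 + 9/2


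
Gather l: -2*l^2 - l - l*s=-2*l^2 + l*(-s - 1)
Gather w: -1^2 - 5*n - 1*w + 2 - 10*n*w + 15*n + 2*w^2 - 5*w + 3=10*n + 2*w^2 + w*(-10*n - 6) + 4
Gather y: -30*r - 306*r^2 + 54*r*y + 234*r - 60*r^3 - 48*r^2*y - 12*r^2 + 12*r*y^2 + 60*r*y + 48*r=-60*r^3 - 318*r^2 + 12*r*y^2 + 252*r + y*(-48*r^2 + 114*r)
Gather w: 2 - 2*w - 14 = -2*w - 12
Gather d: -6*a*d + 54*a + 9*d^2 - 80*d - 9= 54*a + 9*d^2 + d*(-6*a - 80) - 9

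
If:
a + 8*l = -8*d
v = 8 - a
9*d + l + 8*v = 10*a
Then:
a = 8 - v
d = 81/8 - 145*v/64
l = 153*v/64 - 89/8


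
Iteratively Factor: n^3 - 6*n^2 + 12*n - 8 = (n - 2)*(n^2 - 4*n + 4) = (n - 2)^2*(n - 2)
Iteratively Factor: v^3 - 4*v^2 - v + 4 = (v - 1)*(v^2 - 3*v - 4) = (v - 4)*(v - 1)*(v + 1)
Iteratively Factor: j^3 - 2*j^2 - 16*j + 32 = (j + 4)*(j^2 - 6*j + 8) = (j - 2)*(j + 4)*(j - 4)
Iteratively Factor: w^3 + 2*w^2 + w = (w + 1)*(w^2 + w) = (w + 1)^2*(w)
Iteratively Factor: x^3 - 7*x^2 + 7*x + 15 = (x + 1)*(x^2 - 8*x + 15) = (x - 3)*(x + 1)*(x - 5)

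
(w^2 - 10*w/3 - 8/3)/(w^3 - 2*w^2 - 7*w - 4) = (w + 2/3)/(w^2 + 2*w + 1)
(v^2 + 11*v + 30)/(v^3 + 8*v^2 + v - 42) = (v^2 + 11*v + 30)/(v^3 + 8*v^2 + v - 42)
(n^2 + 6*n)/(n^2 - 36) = n/(n - 6)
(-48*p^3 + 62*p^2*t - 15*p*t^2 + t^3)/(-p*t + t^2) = 48*p^2/t - 14*p + t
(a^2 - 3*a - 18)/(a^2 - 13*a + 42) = (a + 3)/(a - 7)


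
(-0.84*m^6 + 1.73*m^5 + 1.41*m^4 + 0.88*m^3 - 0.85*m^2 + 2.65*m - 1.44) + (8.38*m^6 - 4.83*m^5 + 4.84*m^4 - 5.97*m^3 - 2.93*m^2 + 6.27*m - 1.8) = 7.54*m^6 - 3.1*m^5 + 6.25*m^4 - 5.09*m^3 - 3.78*m^2 + 8.92*m - 3.24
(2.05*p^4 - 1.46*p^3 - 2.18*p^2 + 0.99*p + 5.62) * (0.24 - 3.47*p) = -7.1135*p^5 + 5.5582*p^4 + 7.2142*p^3 - 3.9585*p^2 - 19.2638*p + 1.3488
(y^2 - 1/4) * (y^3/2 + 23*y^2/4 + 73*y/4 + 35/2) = y^5/2 + 23*y^4/4 + 145*y^3/8 + 257*y^2/16 - 73*y/16 - 35/8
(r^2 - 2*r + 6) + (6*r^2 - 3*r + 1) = 7*r^2 - 5*r + 7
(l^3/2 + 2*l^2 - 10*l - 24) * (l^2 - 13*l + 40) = l^5/2 - 9*l^4/2 - 16*l^3 + 186*l^2 - 88*l - 960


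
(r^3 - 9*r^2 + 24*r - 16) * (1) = r^3 - 9*r^2 + 24*r - 16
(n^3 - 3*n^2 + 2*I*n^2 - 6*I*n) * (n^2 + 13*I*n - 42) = n^5 - 3*n^4 + 15*I*n^4 - 68*n^3 - 45*I*n^3 + 204*n^2 - 84*I*n^2 + 252*I*n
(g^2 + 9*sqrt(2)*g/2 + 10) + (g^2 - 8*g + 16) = 2*g^2 - 8*g + 9*sqrt(2)*g/2 + 26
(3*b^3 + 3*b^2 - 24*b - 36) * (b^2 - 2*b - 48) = 3*b^5 - 3*b^4 - 174*b^3 - 132*b^2 + 1224*b + 1728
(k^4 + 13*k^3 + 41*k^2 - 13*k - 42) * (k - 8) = k^5 + 5*k^4 - 63*k^3 - 341*k^2 + 62*k + 336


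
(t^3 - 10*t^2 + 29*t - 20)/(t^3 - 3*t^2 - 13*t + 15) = (t - 4)/(t + 3)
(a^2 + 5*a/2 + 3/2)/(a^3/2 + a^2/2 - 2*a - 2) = (2*a + 3)/(a^2 - 4)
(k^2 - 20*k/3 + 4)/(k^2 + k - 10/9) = 3*(k - 6)/(3*k + 5)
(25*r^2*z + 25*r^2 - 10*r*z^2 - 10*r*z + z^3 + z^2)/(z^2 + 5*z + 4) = (25*r^2 - 10*r*z + z^2)/(z + 4)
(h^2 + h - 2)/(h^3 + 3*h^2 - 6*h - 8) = (h^2 + h - 2)/(h^3 + 3*h^2 - 6*h - 8)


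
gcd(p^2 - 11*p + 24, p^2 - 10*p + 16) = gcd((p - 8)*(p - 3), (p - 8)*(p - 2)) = p - 8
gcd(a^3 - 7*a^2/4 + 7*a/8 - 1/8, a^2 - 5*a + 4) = a - 1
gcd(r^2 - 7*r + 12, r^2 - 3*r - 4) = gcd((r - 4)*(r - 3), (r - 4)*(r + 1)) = r - 4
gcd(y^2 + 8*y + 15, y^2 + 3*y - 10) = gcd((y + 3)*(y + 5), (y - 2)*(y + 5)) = y + 5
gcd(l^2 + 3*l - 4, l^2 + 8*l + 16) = l + 4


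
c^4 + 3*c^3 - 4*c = c*(c - 1)*(c + 2)^2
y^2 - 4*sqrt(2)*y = y*(y - 4*sqrt(2))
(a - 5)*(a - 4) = a^2 - 9*a + 20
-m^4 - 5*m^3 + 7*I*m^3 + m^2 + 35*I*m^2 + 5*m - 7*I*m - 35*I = (m + 5)*(m - 7*I)*(I*m - I)*(I*m + I)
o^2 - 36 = (o - 6)*(o + 6)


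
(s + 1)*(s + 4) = s^2 + 5*s + 4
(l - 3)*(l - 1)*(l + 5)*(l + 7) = l^4 + 8*l^3 - 10*l^2 - 104*l + 105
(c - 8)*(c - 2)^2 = c^3 - 12*c^2 + 36*c - 32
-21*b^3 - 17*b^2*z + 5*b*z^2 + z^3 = (-3*b + z)*(b + z)*(7*b + z)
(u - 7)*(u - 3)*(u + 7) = u^3 - 3*u^2 - 49*u + 147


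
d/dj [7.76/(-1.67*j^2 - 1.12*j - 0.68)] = (25.9184*j + 8.6912)/(1.67*j^2 + 1.12*j + 0.68)^2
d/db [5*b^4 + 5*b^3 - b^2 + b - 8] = 20*b^3 + 15*b^2 - 2*b + 1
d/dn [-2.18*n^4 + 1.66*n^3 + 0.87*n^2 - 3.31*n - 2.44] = -8.72*n^3 + 4.98*n^2 + 1.74*n - 3.31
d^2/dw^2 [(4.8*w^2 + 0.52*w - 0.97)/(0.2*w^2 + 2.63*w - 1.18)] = (2.22044604925031e-16*w^4 - 5.008*w^3 + 6.56400000000004*w^2 - 2.32500000000001*w + 2.71795)/(0.008*w^6 + 0.3156*w^5 + 4.00854*w^4 + 14.467367*w^3 - 23.650386*w^2 + 10.986036*w - 1.643032)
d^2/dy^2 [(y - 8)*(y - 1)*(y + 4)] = 6*y - 10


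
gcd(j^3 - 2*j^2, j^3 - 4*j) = j^2 - 2*j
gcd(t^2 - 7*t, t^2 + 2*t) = t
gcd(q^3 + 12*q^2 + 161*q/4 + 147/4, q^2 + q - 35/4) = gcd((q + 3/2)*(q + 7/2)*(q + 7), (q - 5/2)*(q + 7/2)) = q + 7/2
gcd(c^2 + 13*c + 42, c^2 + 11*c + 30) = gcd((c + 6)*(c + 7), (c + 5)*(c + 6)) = c + 6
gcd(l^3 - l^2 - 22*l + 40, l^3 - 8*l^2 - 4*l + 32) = l - 2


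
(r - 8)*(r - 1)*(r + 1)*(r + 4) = r^4 - 4*r^3 - 33*r^2 + 4*r + 32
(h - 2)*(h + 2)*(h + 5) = h^3 + 5*h^2 - 4*h - 20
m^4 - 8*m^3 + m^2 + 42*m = m*(m - 7)*(m - 3)*(m + 2)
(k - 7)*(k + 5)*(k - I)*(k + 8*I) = k^4 - 2*k^3 + 7*I*k^3 - 27*k^2 - 14*I*k^2 - 16*k - 245*I*k - 280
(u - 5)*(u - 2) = u^2 - 7*u + 10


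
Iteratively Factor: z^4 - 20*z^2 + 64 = (z - 2)*(z^3 + 2*z^2 - 16*z - 32) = (z - 2)*(z + 2)*(z^2 - 16) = (z - 4)*(z - 2)*(z + 2)*(z + 4)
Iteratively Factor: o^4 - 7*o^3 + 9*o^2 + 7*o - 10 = (o - 2)*(o^3 - 5*o^2 - o + 5) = (o - 5)*(o - 2)*(o^2 - 1) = (o - 5)*(o - 2)*(o - 1)*(o + 1)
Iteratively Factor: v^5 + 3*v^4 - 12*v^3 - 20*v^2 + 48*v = (v + 4)*(v^4 - v^3 - 8*v^2 + 12*v) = (v - 2)*(v + 4)*(v^3 + v^2 - 6*v) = (v - 2)*(v + 3)*(v + 4)*(v^2 - 2*v) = v*(v - 2)*(v + 3)*(v + 4)*(v - 2)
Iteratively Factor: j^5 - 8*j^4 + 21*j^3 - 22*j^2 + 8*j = (j - 4)*(j^4 - 4*j^3 + 5*j^2 - 2*j) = j*(j - 4)*(j^3 - 4*j^2 + 5*j - 2) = j*(j - 4)*(j - 2)*(j^2 - 2*j + 1) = j*(j - 4)*(j - 2)*(j - 1)*(j - 1)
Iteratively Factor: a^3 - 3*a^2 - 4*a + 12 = (a - 3)*(a^2 - 4) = (a - 3)*(a + 2)*(a - 2)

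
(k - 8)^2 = k^2 - 16*k + 64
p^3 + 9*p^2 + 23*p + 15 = (p + 1)*(p + 3)*(p + 5)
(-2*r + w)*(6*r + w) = -12*r^2 + 4*r*w + w^2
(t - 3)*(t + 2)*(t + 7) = t^3 + 6*t^2 - 13*t - 42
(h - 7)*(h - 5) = h^2 - 12*h + 35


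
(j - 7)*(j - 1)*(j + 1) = j^3 - 7*j^2 - j + 7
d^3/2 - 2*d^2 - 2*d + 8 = (d/2 + 1)*(d - 4)*(d - 2)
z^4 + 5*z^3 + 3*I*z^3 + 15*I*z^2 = z^2*(z + 5)*(z + 3*I)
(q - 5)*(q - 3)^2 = q^3 - 11*q^2 + 39*q - 45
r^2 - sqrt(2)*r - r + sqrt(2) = (r - 1)*(r - sqrt(2))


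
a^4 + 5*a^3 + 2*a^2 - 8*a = a*(a - 1)*(a + 2)*(a + 4)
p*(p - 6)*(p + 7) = p^3 + p^2 - 42*p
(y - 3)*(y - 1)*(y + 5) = y^3 + y^2 - 17*y + 15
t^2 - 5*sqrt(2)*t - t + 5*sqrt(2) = (t - 1)*(t - 5*sqrt(2))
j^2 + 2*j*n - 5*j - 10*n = (j - 5)*(j + 2*n)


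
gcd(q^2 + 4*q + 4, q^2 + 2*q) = q + 2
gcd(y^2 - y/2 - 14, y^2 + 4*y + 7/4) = y + 7/2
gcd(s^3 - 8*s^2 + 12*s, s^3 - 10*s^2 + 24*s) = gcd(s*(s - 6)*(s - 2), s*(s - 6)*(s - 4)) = s^2 - 6*s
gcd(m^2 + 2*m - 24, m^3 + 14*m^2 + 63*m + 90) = m + 6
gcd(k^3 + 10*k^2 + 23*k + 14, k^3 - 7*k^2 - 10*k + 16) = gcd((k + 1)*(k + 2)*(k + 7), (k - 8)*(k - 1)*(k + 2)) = k + 2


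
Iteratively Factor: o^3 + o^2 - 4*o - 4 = (o - 2)*(o^2 + 3*o + 2) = (o - 2)*(o + 2)*(o + 1)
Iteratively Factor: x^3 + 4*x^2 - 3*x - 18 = (x + 3)*(x^2 + x - 6) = (x - 2)*(x + 3)*(x + 3)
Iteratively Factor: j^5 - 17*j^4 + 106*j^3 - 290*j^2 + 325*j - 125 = (j - 1)*(j^4 - 16*j^3 + 90*j^2 - 200*j + 125) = (j - 5)*(j - 1)*(j^3 - 11*j^2 + 35*j - 25) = (j - 5)^2*(j - 1)*(j^2 - 6*j + 5) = (j - 5)^2*(j - 1)^2*(j - 5)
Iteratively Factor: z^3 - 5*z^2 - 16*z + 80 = (z - 4)*(z^2 - z - 20) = (z - 5)*(z - 4)*(z + 4)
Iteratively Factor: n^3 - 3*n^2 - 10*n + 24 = (n - 4)*(n^2 + n - 6) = (n - 4)*(n + 3)*(n - 2)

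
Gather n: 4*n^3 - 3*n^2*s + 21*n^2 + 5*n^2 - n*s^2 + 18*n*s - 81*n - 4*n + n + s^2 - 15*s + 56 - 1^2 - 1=4*n^3 + n^2*(26 - 3*s) + n*(-s^2 + 18*s - 84) + s^2 - 15*s + 54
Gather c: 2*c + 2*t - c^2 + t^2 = -c^2 + 2*c + t^2 + 2*t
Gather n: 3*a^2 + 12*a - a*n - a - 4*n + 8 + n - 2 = 3*a^2 + 11*a + n*(-a - 3) + 6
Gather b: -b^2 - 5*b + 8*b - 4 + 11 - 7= -b^2 + 3*b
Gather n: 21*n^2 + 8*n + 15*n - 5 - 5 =21*n^2 + 23*n - 10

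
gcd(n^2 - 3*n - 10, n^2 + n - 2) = n + 2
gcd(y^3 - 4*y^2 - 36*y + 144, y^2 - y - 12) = y - 4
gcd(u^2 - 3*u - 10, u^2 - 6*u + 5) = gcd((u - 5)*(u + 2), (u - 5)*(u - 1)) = u - 5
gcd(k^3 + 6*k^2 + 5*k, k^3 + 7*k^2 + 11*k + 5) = k^2 + 6*k + 5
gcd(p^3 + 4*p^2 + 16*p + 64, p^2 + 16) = p^2 + 16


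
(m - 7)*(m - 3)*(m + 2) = m^3 - 8*m^2 + m + 42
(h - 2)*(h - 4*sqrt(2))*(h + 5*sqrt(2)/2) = h^3 - 3*sqrt(2)*h^2/2 - 2*h^2 - 20*h + 3*sqrt(2)*h + 40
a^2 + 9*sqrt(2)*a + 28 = (a + 2*sqrt(2))*(a + 7*sqrt(2))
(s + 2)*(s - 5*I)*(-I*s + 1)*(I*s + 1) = s^4 + 2*s^3 - 5*I*s^3 + s^2 - 10*I*s^2 + 2*s - 5*I*s - 10*I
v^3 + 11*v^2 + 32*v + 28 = (v + 2)^2*(v + 7)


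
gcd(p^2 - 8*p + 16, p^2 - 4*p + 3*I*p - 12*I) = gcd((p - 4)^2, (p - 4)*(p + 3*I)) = p - 4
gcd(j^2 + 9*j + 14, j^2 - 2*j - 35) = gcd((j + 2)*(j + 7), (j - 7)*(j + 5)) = 1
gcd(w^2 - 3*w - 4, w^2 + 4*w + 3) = w + 1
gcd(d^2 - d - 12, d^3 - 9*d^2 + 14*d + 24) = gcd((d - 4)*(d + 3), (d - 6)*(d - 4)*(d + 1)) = d - 4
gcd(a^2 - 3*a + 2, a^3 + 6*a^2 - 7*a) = a - 1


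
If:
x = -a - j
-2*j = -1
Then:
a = -x - 1/2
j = 1/2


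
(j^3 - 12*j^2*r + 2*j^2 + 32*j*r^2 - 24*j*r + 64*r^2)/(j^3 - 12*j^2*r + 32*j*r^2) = (j + 2)/j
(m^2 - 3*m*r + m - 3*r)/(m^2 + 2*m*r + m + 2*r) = (m - 3*r)/(m + 2*r)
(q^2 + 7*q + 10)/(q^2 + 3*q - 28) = (q^2 + 7*q + 10)/(q^2 + 3*q - 28)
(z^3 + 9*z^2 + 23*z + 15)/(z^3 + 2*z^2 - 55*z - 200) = (z^2 + 4*z + 3)/(z^2 - 3*z - 40)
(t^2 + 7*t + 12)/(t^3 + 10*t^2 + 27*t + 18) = (t + 4)/(t^2 + 7*t + 6)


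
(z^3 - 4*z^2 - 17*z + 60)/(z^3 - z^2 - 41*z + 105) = (z + 4)/(z + 7)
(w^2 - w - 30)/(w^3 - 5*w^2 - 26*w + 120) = 1/(w - 4)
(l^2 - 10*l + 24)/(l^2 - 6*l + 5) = (l^2 - 10*l + 24)/(l^2 - 6*l + 5)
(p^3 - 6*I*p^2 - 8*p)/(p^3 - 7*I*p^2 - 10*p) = (p - 4*I)/(p - 5*I)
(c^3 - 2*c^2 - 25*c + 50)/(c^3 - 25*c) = (c - 2)/c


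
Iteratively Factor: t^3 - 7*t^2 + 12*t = (t - 3)*(t^2 - 4*t) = (t - 4)*(t - 3)*(t)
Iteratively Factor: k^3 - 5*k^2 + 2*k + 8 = (k - 4)*(k^2 - k - 2) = (k - 4)*(k + 1)*(k - 2)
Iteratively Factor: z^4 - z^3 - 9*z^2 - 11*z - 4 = (z + 1)*(z^3 - 2*z^2 - 7*z - 4) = (z - 4)*(z + 1)*(z^2 + 2*z + 1) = (z - 4)*(z + 1)^2*(z + 1)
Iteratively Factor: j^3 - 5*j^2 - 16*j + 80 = (j - 5)*(j^2 - 16) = (j - 5)*(j - 4)*(j + 4)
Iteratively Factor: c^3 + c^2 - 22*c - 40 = (c + 4)*(c^2 - 3*c - 10) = (c - 5)*(c + 4)*(c + 2)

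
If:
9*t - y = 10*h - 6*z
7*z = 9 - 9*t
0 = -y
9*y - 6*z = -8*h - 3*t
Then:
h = 108/137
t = 18/137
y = 0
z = 153/137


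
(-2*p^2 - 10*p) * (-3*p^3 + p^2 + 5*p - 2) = 6*p^5 + 28*p^4 - 20*p^3 - 46*p^2 + 20*p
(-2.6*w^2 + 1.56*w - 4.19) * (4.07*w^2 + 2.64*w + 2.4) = -10.582*w^4 - 0.5148*w^3 - 19.1749*w^2 - 7.3176*w - 10.056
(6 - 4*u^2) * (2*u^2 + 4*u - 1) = -8*u^4 - 16*u^3 + 16*u^2 + 24*u - 6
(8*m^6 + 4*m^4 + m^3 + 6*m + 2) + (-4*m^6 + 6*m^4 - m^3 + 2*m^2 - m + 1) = 4*m^6 + 10*m^4 + 2*m^2 + 5*m + 3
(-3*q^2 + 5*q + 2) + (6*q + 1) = -3*q^2 + 11*q + 3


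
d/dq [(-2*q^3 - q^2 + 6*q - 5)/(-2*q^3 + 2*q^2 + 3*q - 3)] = (-6*q^4 + 12*q^3 - 27*q^2 + 26*q - 3)/(4*q^6 - 8*q^5 - 8*q^4 + 24*q^3 - 3*q^2 - 18*q + 9)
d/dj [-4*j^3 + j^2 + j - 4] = -12*j^2 + 2*j + 1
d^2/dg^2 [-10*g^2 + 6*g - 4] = -20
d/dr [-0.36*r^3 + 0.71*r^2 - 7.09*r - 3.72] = -1.08*r^2 + 1.42*r - 7.09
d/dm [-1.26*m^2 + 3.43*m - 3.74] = 3.43 - 2.52*m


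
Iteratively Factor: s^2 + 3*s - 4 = (s - 1)*(s + 4)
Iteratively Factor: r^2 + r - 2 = (r + 2)*(r - 1)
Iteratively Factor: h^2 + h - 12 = (h - 3)*(h + 4)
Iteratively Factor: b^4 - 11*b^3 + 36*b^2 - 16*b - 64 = (b - 4)*(b^3 - 7*b^2 + 8*b + 16) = (b - 4)^2*(b^2 - 3*b - 4) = (b - 4)^3*(b + 1)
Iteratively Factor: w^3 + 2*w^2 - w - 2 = (w + 2)*(w^2 - 1) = (w + 1)*(w + 2)*(w - 1)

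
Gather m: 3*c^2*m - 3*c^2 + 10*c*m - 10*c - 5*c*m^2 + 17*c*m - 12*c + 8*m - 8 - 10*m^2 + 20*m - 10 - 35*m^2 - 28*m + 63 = -3*c^2 - 22*c + m^2*(-5*c - 45) + m*(3*c^2 + 27*c) + 45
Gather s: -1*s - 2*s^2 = -2*s^2 - s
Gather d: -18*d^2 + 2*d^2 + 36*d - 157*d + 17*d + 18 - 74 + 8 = -16*d^2 - 104*d - 48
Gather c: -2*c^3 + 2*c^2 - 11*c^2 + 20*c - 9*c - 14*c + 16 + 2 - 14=-2*c^3 - 9*c^2 - 3*c + 4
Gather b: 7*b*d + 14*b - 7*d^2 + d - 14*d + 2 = b*(7*d + 14) - 7*d^2 - 13*d + 2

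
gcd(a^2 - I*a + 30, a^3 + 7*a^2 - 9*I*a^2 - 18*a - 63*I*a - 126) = a - 6*I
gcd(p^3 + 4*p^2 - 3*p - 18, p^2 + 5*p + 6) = p + 3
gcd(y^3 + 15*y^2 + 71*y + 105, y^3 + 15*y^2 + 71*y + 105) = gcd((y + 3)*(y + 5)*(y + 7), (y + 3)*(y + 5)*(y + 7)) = y^3 + 15*y^2 + 71*y + 105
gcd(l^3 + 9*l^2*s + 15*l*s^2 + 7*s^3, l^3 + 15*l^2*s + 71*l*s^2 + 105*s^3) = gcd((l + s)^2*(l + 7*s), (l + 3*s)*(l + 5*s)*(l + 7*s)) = l + 7*s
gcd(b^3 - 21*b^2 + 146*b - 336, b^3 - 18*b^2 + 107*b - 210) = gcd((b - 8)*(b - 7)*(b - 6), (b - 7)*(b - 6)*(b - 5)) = b^2 - 13*b + 42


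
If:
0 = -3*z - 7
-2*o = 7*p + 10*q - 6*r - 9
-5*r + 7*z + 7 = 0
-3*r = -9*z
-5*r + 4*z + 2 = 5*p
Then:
No Solution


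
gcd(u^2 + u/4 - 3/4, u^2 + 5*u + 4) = u + 1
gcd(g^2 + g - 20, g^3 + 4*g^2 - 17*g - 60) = g^2 + g - 20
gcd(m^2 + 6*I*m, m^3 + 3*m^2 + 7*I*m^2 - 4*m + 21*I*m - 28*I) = 1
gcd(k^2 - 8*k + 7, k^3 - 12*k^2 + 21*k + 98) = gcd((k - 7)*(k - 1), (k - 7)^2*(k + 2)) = k - 7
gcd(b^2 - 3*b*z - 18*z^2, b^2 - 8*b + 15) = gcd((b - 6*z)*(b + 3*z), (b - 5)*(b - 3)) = 1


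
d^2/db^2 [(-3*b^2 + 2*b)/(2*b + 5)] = -190/(8*b^3 + 60*b^2 + 150*b + 125)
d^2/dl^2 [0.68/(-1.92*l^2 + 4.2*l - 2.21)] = (5.013504*l^2 - 10.96704*l - 0.68*(3.84*l - 4.2)*(7.68*l - 8.4) + 5.770752)/(1.92*l^2 - 4.2*l + 2.21)^3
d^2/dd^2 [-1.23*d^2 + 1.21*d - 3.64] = -2.46000000000000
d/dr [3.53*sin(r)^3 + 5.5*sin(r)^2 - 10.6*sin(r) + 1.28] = (10.59*sin(r)^2 + 11.0*sin(r) - 10.6)*cos(r)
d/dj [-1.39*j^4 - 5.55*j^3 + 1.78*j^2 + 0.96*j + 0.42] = -5.56*j^3 - 16.65*j^2 + 3.56*j + 0.96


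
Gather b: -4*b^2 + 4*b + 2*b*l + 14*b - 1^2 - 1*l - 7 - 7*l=-4*b^2 + b*(2*l + 18) - 8*l - 8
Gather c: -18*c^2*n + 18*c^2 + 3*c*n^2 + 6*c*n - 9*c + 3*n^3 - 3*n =c^2*(18 - 18*n) + c*(3*n^2 + 6*n - 9) + 3*n^3 - 3*n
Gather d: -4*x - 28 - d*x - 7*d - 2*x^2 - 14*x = d*(-x - 7) - 2*x^2 - 18*x - 28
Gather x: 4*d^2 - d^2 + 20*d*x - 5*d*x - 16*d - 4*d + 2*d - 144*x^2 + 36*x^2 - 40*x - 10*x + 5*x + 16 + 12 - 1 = 3*d^2 - 18*d - 108*x^2 + x*(15*d - 45) + 27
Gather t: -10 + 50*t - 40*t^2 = -40*t^2 + 50*t - 10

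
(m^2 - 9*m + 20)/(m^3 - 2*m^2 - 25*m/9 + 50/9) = 9*(m^2 - 9*m + 20)/(9*m^3 - 18*m^2 - 25*m + 50)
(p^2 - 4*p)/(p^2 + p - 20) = p/(p + 5)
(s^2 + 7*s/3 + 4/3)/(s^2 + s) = (s + 4/3)/s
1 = 1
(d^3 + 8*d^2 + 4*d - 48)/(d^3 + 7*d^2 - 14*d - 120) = (d^2 + 2*d - 8)/(d^2 + d - 20)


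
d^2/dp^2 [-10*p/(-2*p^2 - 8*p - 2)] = 10*(4*p*(p + 2)^2 - (3*p + 4)*(p^2 + 4*p + 1))/(p^2 + 4*p + 1)^3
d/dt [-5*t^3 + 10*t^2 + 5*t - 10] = -15*t^2 + 20*t + 5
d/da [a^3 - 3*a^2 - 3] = 3*a*(a - 2)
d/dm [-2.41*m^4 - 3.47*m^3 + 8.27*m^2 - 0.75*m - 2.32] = -9.64*m^3 - 10.41*m^2 + 16.54*m - 0.75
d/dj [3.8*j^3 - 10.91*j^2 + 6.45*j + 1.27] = 11.4*j^2 - 21.82*j + 6.45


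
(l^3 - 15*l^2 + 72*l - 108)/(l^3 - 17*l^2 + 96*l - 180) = (l - 3)/(l - 5)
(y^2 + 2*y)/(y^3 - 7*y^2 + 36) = y/(y^2 - 9*y + 18)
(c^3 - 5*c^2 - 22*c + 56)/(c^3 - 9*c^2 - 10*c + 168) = (c - 2)/(c - 6)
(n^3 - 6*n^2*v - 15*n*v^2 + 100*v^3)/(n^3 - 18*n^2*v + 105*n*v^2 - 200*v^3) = (-n - 4*v)/(-n + 8*v)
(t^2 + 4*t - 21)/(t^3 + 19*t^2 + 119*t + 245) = (t - 3)/(t^2 + 12*t + 35)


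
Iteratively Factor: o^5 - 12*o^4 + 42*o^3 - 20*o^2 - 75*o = (o - 5)*(o^4 - 7*o^3 + 7*o^2 + 15*o) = o*(o - 5)*(o^3 - 7*o^2 + 7*o + 15) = o*(o - 5)*(o + 1)*(o^2 - 8*o + 15) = o*(o - 5)*(o - 3)*(o + 1)*(o - 5)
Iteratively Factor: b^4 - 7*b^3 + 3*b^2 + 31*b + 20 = (b - 4)*(b^3 - 3*b^2 - 9*b - 5) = (b - 4)*(b + 1)*(b^2 - 4*b - 5) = (b - 4)*(b + 1)^2*(b - 5)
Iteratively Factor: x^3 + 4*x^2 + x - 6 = (x + 2)*(x^2 + 2*x - 3) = (x - 1)*(x + 2)*(x + 3)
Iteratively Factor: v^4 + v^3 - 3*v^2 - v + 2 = (v - 1)*(v^3 + 2*v^2 - v - 2) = (v - 1)*(v + 2)*(v^2 - 1) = (v - 1)*(v + 1)*(v + 2)*(v - 1)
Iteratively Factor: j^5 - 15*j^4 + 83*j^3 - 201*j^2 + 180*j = (j - 3)*(j^4 - 12*j^3 + 47*j^2 - 60*j) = (j - 3)^2*(j^3 - 9*j^2 + 20*j) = j*(j - 3)^2*(j^2 - 9*j + 20) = j*(j - 5)*(j - 3)^2*(j - 4)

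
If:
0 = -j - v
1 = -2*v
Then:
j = 1/2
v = -1/2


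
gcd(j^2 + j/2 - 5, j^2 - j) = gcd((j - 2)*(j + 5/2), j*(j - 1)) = 1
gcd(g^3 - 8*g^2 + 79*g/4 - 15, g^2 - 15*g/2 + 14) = g - 4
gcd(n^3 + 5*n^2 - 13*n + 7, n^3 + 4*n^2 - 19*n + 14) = n^2 + 6*n - 7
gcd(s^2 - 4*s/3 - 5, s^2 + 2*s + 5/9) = s + 5/3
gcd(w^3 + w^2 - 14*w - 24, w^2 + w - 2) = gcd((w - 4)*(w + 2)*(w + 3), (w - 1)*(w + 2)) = w + 2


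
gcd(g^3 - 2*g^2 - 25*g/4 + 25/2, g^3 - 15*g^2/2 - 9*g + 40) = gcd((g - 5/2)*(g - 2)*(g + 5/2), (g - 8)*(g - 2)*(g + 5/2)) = g^2 + g/2 - 5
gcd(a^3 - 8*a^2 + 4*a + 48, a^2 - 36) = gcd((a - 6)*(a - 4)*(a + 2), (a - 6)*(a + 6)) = a - 6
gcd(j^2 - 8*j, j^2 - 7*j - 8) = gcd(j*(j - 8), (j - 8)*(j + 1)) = j - 8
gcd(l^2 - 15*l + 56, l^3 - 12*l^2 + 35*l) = l - 7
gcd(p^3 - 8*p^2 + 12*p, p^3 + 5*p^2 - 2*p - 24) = p - 2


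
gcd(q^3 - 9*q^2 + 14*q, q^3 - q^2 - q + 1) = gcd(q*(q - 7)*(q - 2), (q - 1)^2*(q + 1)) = 1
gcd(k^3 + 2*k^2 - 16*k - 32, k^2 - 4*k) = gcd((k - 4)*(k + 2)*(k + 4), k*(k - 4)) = k - 4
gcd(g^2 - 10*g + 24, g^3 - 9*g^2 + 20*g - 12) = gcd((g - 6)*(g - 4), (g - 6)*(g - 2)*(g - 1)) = g - 6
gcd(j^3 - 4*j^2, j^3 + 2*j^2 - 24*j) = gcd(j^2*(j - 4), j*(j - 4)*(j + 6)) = j^2 - 4*j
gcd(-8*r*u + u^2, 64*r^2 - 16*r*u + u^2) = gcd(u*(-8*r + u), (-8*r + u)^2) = 8*r - u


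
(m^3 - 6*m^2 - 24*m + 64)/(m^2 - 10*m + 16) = m + 4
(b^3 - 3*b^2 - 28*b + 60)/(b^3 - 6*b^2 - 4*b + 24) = (b + 5)/(b + 2)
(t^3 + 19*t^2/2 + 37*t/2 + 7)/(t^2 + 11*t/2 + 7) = (2*t^2 + 15*t + 7)/(2*t + 7)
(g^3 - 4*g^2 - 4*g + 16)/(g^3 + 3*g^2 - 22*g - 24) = (g^2 - 4)/(g^2 + 7*g + 6)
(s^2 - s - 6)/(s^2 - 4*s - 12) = (s - 3)/(s - 6)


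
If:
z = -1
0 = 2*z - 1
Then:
No Solution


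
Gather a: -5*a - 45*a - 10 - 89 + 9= -50*a - 90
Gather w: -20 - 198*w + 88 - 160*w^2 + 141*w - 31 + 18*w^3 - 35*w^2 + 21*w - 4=18*w^3 - 195*w^2 - 36*w + 33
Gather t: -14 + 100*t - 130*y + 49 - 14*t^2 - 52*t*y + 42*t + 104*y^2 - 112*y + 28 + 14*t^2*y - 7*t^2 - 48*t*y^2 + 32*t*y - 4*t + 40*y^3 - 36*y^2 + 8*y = t^2*(14*y - 21) + t*(-48*y^2 - 20*y + 138) + 40*y^3 + 68*y^2 - 234*y + 63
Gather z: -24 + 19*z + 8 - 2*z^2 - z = -2*z^2 + 18*z - 16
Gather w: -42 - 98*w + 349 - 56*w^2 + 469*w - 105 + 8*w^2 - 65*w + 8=-48*w^2 + 306*w + 210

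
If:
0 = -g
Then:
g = 0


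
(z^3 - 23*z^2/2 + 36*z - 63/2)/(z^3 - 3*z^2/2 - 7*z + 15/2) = (2*z^2 - 17*z + 21)/(2*z^2 + 3*z - 5)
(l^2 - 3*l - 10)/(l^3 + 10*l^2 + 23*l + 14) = (l - 5)/(l^2 + 8*l + 7)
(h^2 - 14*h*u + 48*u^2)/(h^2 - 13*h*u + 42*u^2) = (-h + 8*u)/(-h + 7*u)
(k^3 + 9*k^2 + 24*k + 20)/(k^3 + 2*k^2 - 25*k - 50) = (k + 2)/(k - 5)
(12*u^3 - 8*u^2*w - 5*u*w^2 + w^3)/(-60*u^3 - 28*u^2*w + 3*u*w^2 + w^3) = (-6*u^2 + 7*u*w - w^2)/(30*u^2 - u*w - w^2)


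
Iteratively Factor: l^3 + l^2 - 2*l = (l)*(l^2 + l - 2) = l*(l + 2)*(l - 1)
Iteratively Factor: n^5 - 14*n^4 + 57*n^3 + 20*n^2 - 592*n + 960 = (n + 3)*(n^4 - 17*n^3 + 108*n^2 - 304*n + 320) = (n - 4)*(n + 3)*(n^3 - 13*n^2 + 56*n - 80) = (n - 5)*(n - 4)*(n + 3)*(n^2 - 8*n + 16) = (n - 5)*(n - 4)^2*(n + 3)*(n - 4)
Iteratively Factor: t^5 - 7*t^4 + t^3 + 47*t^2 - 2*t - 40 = (t + 1)*(t^4 - 8*t^3 + 9*t^2 + 38*t - 40) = (t - 5)*(t + 1)*(t^3 - 3*t^2 - 6*t + 8) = (t - 5)*(t + 1)*(t + 2)*(t^2 - 5*t + 4) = (t - 5)*(t - 4)*(t + 1)*(t + 2)*(t - 1)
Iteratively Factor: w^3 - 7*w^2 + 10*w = (w)*(w^2 - 7*w + 10) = w*(w - 2)*(w - 5)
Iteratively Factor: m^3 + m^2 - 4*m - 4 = (m + 2)*(m^2 - m - 2) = (m - 2)*(m + 2)*(m + 1)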